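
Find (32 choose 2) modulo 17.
3

Using Lucas' theorem:
Write n=32 and k=2 in base 17:
n in base 17: [1, 15]
k in base 17: [0, 2]
C(32,2) mod 17 = ∏ C(n_i, k_i) mod 17
Digit binomials (mod 17): C(1,0) = 1; C(15,2) = 105 ≡ 3
Product: 1 × 3 = 3 ≡ 3 (mod 17)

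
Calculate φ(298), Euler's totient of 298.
148

298 = 2 × 149
φ(n) = n × ∏(1 - 1/p) for each prime p dividing n
φ(298) = 298 × (1 - 1/2) × (1 - 1/149) = 148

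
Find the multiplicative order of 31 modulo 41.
10

41 is prime, so ord(31) divides φ(41) = 40.
Divisors of 40: 1, 2, 4, 5, 8, 10, 20, 40.
Repeated squaring: 31^1 ≡ 31, 31^2 ≡ 18, 31^4 ≡ 37, 31^8 ≡ 16, 31^16 ≡ 10, 31^32 ≡ 18 (mod 41).
Test 31^d mod 41 for each divisor d in increasing order:
31^1 ≡ 31
31^2 ≡ 18
31^4 ≡ 37
31^5 = 31^4·31^1 ≡ 40
31^8 ≡ 16
31^10 = 31^8·31^2 ≡ 1  ← first divisor giving 1
The order is 10.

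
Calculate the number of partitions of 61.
1121505

p(n) counts ways to write n as a sum of positive integers (order ignored).
Euler's pentagonal recurrence: p(k) = p(k-1) + p(k-2) - p(k-5) - p(k-7) + p(k-12) + p(k-15) - ... (offsets j(3j∓1)/2, signs ++--, p(0)=1, p(<0)=0).
DP table for k = 0..60: p(0)=1, p(1)=1, p(2)=2, p(3)=3, p(4)=5, p(5)=7, p(6)=11, p(7)=15, p(8)=22, p(9)=30, p(10)=42, p(11)=56, p(12)=77, p(13)=101, p(14)=135, p(15)=176, p(16)=231, p(17)=297, p(18)=385, p(19)=490, p(20)=627, p(21)=792, p(22)=1002, p(23)=1255, p(24)=1575, p(25)=1958, p(26)=2436, p(27)=3010, p(28)=3718, p(29)=4565, p(30)=5604, p(31)=6842, p(32)=8349, p(33)=10143, p(34)=12310, p(35)=14883, p(36)=17977, p(37)=21637, p(38)=26015, p(39)=31185, p(40)=37338, p(41)=44583, p(42)=53174, p(43)=63261, p(44)=75175, p(45)=89134, p(46)=105558, p(47)=124754, p(48)=147273, p(49)=173525, p(50)=204226, p(51)=239943, p(52)=281589, p(53)=329931, p(54)=386155, p(55)=451276, p(56)=526823, p(57)=614154, p(58)=715220, p(59)=831820, p(60)=966467.
Final step: p(61) = p(60) + p(59) - p(56) - p(54) + p(49) + p(46) - p(39) - p(35) + p(26) + p(21) - p(10) - p(4)
= 966467 + 831820 - 526823 - 386155 + 173525 + 105558 - 31185 - 14883 + 2436 + 792 - 42 - 5
= 1121505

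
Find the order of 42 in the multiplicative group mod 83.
82

83 is prime, so ord(42) divides φ(83) = 82.
Divisors of 82: 1, 2, 41, 82.
Repeated squaring: 42^1 ≡ 42, 42^2 ≡ 21, 42^4 ≡ 26, 42^8 ≡ 12, 42^16 ≡ 61, 42^32 ≡ 69, 42^64 ≡ 30 (mod 83).
Test 42^d mod 83 for each divisor d in increasing order:
42^1 ≡ 42
42^2 ≡ 21
42^41 = 42^32·42^8·42^1 ≡ 82
42^82 = 42^64·42^16·42^2 ≡ 1  ← first divisor giving 1
The order is 82.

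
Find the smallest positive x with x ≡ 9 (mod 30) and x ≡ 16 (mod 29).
219

Using Chinese Remainder Theorem:
M = 30 × 29 = 870
M1 = 29, M2 = 30
y1 = 29^(-1) mod 30 = 29
y2 = 30^(-1) mod 29 = 1
x = (9×29×29 + 16×30×1) mod 870 = 219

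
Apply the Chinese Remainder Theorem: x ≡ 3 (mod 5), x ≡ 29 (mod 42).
113

Using Chinese Remainder Theorem:
M = 5 × 42 = 210
M1 = 42, M2 = 5
y1 = 42^(-1) mod 5 = 3
y2 = 5^(-1) mod 42 = 17
x = (3×42×3 + 29×5×17) mod 210 = 113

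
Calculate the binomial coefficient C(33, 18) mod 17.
16

Using Lucas' theorem:
Write n=33 and k=18 in base 17:
n in base 17: [1, 16]
k in base 17: [1, 1]
C(33,18) mod 17 = ∏ C(n_i, k_i) mod 17
Digit binomials (mod 17): C(1,1) = 1; C(16,1) = 16
Product: 1 × 16 = 16 ≡ 16 (mod 17)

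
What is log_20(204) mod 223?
101

Baby-step giant-step with step n = ⌈√223⌉ = 15.
Baby steps 20^j mod 223 (j:value) for j=0..14: 0:1, 1:20, 2:177, 3:195, 4:109, 5:173, 6:115, 7:70, 8:62, 9:125, 10:47, 11:48, 12:68, 13:22, 14:217.
Giant-step multiplier: 20^(-15) ≡ 20^(222-15) = 20^207 ≡ 13 (mod 223).
Giant steps γ_i = 204·13^i mod 223: γ_0=204, γ_1=199, γ_2=134, γ_3=181, γ_4=123, γ_5=38, γ_6=48 (in table at j=11).
x = i·n + j = 6·15 + 11 = 101.
Check: 20^101 ≡ 204 (mod 223).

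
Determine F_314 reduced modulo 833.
370

Matrix identity: Q^n = [[F_(n+1), F_n], [F_n, F_(n-1)]] with Q = [[1,1],[1,0]].
n = 314 = 100111010₂. Square-and-multiply, entries mod 833:
Q^1 = [[1,1],[1,0]]
Q^2 = (Q^1)² = [[2,1],[1,1]]
Q^4 = (Q^2)² = [[5,3],[3,2]]
Q^9 = (Q^4)²·Q = [[55,34],[34,21]]
Q^19 = (Q^9)²·Q = [[101,16],[16,85]]
Q^39 = (Q^19)²·Q = [[105,461],[461,477]]
Q^78 = (Q^39)² = [[302,76],[76,226]]
Q^157 = (Q^78)²·Q = [[496,352],[352,144]]
Q^314 = (Q^157)² = [[68,370],[370,531]]
F_314 mod 833 = Q^314[0][1] = 370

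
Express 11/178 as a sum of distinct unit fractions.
1/17 + 1/337 + 1/145681 + 1/29711989585 + 1/1471337208468868797457 + 1/6494499543074890436870241790813851000203090

Greedy algorithm:
11/178: ceiling(178/11) = 17, use 1/17
9/3026: ceiling(3026/9) = 337, use 1/337
7/1019762: ceiling(1019762/7) = 145681, use 1/145681
5/148559947922: ceiling(148559947922/5) = 29711989585, use 1/29711989585
3/4414011625406606392370: ceiling(4414011625406606392370/3) = 1471337208468868797457, use 1/1471337208468868797457
1/6494499543074890436870241790813851000203090: ceiling(6494499543074890436870241790813851000203090/1) = 6494499543074890436870241790813851000203090, use 1/6494499543074890436870241790813851000203090
Result: 11/178 = 1/17 + 1/337 + 1/145681 + 1/29711989585 + 1/1471337208468868797457 + 1/6494499543074890436870241790813851000203090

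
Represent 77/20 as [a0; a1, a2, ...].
[3; 1, 5, 1, 2]

Euclidean algorithm steps:
77 = 3 × 20 + 17
20 = 1 × 17 + 3
17 = 5 × 3 + 2
3 = 1 × 2 + 1
2 = 2 × 1 + 0
Continued fraction: [3; 1, 5, 1, 2]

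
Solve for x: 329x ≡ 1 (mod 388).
217

gcd(329, 388) = 1, so the inverse exists.
Extended Euclidean algorithm on (388, 329):
388 = 1 × 329 + 59  ⟹  59 = (1)·388 + (-1)·329
329 = 5 × 59 + 34  ⟹  34 = (-5)·388 + (6)·329
59 = 1 × 34 + 25  ⟹  25 = (6)·388 + (-7)·329
34 = 1 × 25 + 9  ⟹  9 = (-11)·388 + (13)·329
25 = 2 × 9 + 7  ⟹  7 = (28)·388 + (-33)·329
9 = 1 × 7 + 2  ⟹  2 = (-39)·388 + (46)·329
7 = 3 × 2 + 1  ⟹  1 = (145)·388 + (-171)·329
So (-171)·329 ≡ 1 (mod 388), i.e. 329^(-1) ≡ -171 ≡ 217 (mod 388).
Check: 329 × 217 = 71393 ≡ 1 (mod 388)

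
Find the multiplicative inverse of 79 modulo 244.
139

gcd(79, 244) = 1, so the inverse exists.
Extended Euclidean algorithm on (244, 79):
244 = 3 × 79 + 7  ⟹  7 = (1)·244 + (-3)·79
79 = 11 × 7 + 2  ⟹  2 = (-11)·244 + (34)·79
7 = 3 × 2 + 1  ⟹  1 = (34)·244 + (-105)·79
So (-105)·79 ≡ 1 (mod 244), i.e. 79^(-1) ≡ -105 ≡ 139 (mod 244).
Check: 79 × 139 = 10981 ≡ 1 (mod 244)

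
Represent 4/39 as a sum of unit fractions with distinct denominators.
1/10 + 1/390

Greedy algorithm:
4/39: ceiling(39/4) = 10, use 1/10
1/390: ceiling(390/1) = 390, use 1/390
Result: 4/39 = 1/10 + 1/390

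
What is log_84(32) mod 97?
26

Baby-step giant-step with step n = ⌈√97⌉ = 10.
Baby steps 84^j mod 97 (j:value) for j=0..9: 0:1, 1:84, 2:72, 3:34, 4:43, 5:23, 6:89, 7:7, 8:6, 9:19.
Giant-step multiplier: 84^(-10) ≡ 84^(96-10) = 84^86 ≡ 86 (mod 97).
Giant steps γ_i = 32·86^i mod 97: γ_0=32, γ_1=36, γ_2=89 (in table at j=6).
x = i·n + j = 2·10 + 6 = 26.
Check: 84^26 ≡ 32 (mod 97).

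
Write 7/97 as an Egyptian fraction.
1/14 + 1/1358

Greedy algorithm:
7/97: ceiling(97/7) = 14, use 1/14
1/1358: ceiling(1358/1) = 1358, use 1/1358
Result: 7/97 = 1/14 + 1/1358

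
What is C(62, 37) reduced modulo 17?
2

Using Lucas' theorem:
Write n=62 and k=37 in base 17:
n in base 17: [3, 11]
k in base 17: [2, 3]
C(62,37) mod 17 = ∏ C(n_i, k_i) mod 17
Digit binomials (mod 17): C(3,2) = 3; C(11,3) = 165 ≡ 12
Product: 3 × 12 = 36 ≡ 2 (mod 17)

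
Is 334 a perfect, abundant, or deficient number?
deficient

Proper divisors of 334: sum = 1 + 2 + 167 = 170
Since 170 < 334, 334 is deficient.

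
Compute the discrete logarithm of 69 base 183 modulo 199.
29

Baby-step giant-step with step n = ⌈√199⌉ = 15.
Baby steps 183^j mod 199 (j:value) for j=0..14: 0:1, 1:183, 2:57, 3:83, 4:65, 5:154, 6:123, 7:22, 8:46, 9:60, 10:35, 11:37, 12:5, 13:119, 14:86.
Giant-step multiplier: 183^(-15) ≡ 183^(198-15) = 183^183 ≡ 82 (mod 199).
Giant steps γ_i = 69·82^i mod 199: γ_0=69, γ_1=86 (in table at j=14).
x = i·n + j = 1·15 + 14 = 29.
Check: 183^29 ≡ 69 (mod 199).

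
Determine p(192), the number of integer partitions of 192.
1987276856363

p(n) counts ways to write n as a sum of positive integers (order ignored).
Euler's pentagonal recurrence: p(k) = p(k-1) + p(k-2) - p(k-5) - p(k-7) + p(k-12) + p(k-15) - ... (offsets j(3j∓1)/2, signs ++--, p(0)=1, p(<0)=0).
DP table for k = 0..191: p(0)=1, p(1)=1, p(2)=2, p(3)=3, p(4)=5, p(5)=7, p(6)=11, p(7)=15, p(8)=22, p(9)=30, p(10)=42, p(11)=56, p(12)=77, p(13)=101, p(14)=135, p(15)=176, p(16)=231, p(17)=297, p(18)=385, p(19)=490, p(20)=627, p(21)=792, p(22)=1002, p(23)=1255, p(24)=1575, p(25)=1958, p(26)=2436, p(27)=3010, p(28)=3718, p(29)=4565, p(30)=5604, p(31)=6842, p(32)=8349, p(33)=10143, p(34)=12310, p(35)=14883, p(36)=17977, p(37)=21637, p(38)=26015, p(39)=31185, p(40)=37338, p(41)=44583, p(42)=53174, p(43)=63261, p(44)=75175, p(45)=89134, p(46)=105558, p(47)=124754, p(48)=147273, p(49)=173525, p(50)=204226, p(51)=239943, p(52)=281589, p(53)=329931, p(54)=386155, p(55)=451276, p(56)=526823, p(57)=614154, p(58)=715220, p(59)=831820, p(60)=966467, p(61)=1121505, p(62)=1300156, p(63)=1505499, p(64)=1741630, p(65)=2012558, p(66)=2323520, p(67)=2679689, p(68)=3087735, p(69)=3554345, p(70)=4087968, p(71)=4697205, p(72)=5392783, p(73)=6185689, p(74)=7089500, p(75)=8118264, p(76)=9289091, p(77)=10619863, p(78)=12132164, p(79)=13848650, p(80)=15796476, p(81)=18004327, p(82)=20506255, p(83)=23338469, p(84)=26543660, p(85)=30167357, p(86)=34262962, p(87)=38887673, p(88)=44108109, p(89)=49995925, p(90)=56634173, p(91)=64112359, p(92)=72533807, p(93)=82010177, p(94)=92669720, p(95)=104651419, p(96)=118114304, p(97)=133230930, p(98)=150198136, p(99)=169229875, p(100)=190569292, p(101)=214481126, p(102)=241265379, p(103)=271248950, p(104)=304801365, p(105)=342325709, p(106)=384276336, p(107)=431149389, p(108)=483502844, p(109)=541946240, p(110)=607163746, p(111)=679903203, p(112)=761002156, p(113)=851376628, p(114)=952050665, p(115)=1064144451, p(116)=1188908248, p(117)=1327710076, p(118)=1482074143, p(119)=1653668665, p(120)=1844349560, p(121)=2056148051, p(122)=2291320912, p(123)=2552338241, p(124)=2841940500, p(125)=3163127352, p(126)=3519222692, p(127)=3913864295, p(128)=4351078600, p(129)=4835271870, p(130)=5371315400, p(131)=5964539504, p(132)=6620830889, p(133)=7346629512, p(134)=8149040695, p(135)=9035836076, p(136)=10015581680, p(137)=11097645016, p(138)=12292341831, p(139)=13610949895, p(140)=15065878135, p(141)=16670689208, p(142)=18440293320, p(143)=20390982757, p(144)=22540654445, p(145)=24908858009, p(146)=27517052599, p(147)=30388671978, p(148)=33549419497, p(149)=37027355200, p(150)=40853235313, p(151)=45060624582, p(152)=49686288421, p(153)=54770336324, p(154)=60356673280, p(155)=66493182097, p(156)=73232243759, p(157)=80630964769, p(158)=88751778802, p(159)=97662728555, p(160)=107438159466, p(161)=118159068427, p(162)=129913904637, p(163)=142798995930, p(164)=156919475295, p(165)=172389800255, p(166)=189334822579, p(167)=207890420102, p(168)=228204732751, p(169)=250438925115, p(170)=274768617130, p(171)=301384802048, p(172)=330495499613, p(173)=362326859895, p(174)=397125074750, p(175)=435157697830, p(176)=476715857290, p(177)=522115831195, p(178)=571701605655, p(179)=625846753120, p(180)=684957390936, p(181)=749474411781, p(182)=819876908323, p(183)=896684817527, p(184)=980462880430, p(185)=1071823774337, p(186)=1171432692373, p(187)=1280011042268, p(188)=1398341745571, p(189)=1527273599625, p(190)=1667727404093, p(191)=1820701100652.
Final step: p(192) = p(191) + p(190) - p(187) - p(185) + p(180) + p(177) - p(170) - p(166) + p(157) + p(152) - p(141) - p(135) + p(122) + p(115) - p(100) - p(92) + p(75) + p(66) - p(47) - p(37) + p(16) + p(5)
= 1820701100652 + 1667727404093 - 1280011042268 - 1071823774337 + 684957390936 + 522115831195 - 274768617130 - 189334822579 + 80630964769 + 49686288421 - 16670689208 - 9035836076 + 2291320912 + 1064144451 - 190569292 - 72533807 + 8118264 + 2323520 - 124754 - 21637 + 231 + 7
= 1987276856363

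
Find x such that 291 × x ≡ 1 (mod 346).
195

gcd(291, 346) = 1, so the inverse exists.
Extended Euclidean algorithm on (346, 291):
346 = 1 × 291 + 55  ⟹  55 = (1)·346 + (-1)·291
291 = 5 × 55 + 16  ⟹  16 = (-5)·346 + (6)·291
55 = 3 × 16 + 7  ⟹  7 = (16)·346 + (-19)·291
16 = 2 × 7 + 2  ⟹  2 = (-37)·346 + (44)·291
7 = 3 × 2 + 1  ⟹  1 = (127)·346 + (-151)·291
So (-151)·291 ≡ 1 (mod 346), i.e. 291^(-1) ≡ -151 ≡ 195 (mod 346).
Check: 291 × 195 = 56745 ≡ 1 (mod 346)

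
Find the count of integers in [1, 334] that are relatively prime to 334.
166

334 = 2 × 167
φ(n) = n × ∏(1 - 1/p) for each prime p dividing n
φ(334) = 334 × (1 - 1/2) × (1 - 1/167) = 166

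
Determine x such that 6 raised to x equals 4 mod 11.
8

Baby-step giant-step with step n = ⌈√11⌉ = 4.
Baby steps 6^j mod 11 (j:value) for j=0..3: 0:1, 1:6, 2:3, 3:7.
Giant-step multiplier: 6^(-4) ≡ 6^(10-4) = 6^6 ≡ 5 (mod 11).
Giant steps γ_i = 4·5^i mod 11: γ_0=4, γ_1=9, γ_2=1 (in table at j=0).
x = i·n + j = 2·4 + 0 = 8.
Check: 6^8 ≡ 4 (mod 11).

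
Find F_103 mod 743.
425

Matrix identity: Q^n = [[F_(n+1), F_n], [F_n, F_(n-1)]] with Q = [[1,1],[1,0]].
n = 103 = 1100111₂. Square-and-multiply, entries mod 743:
Q^1 = [[1,1],[1,0]]
Q^3 = (Q^1)²·Q = [[3,2],[2,1]]
Q^6 = (Q^3)² = [[13,8],[8,5]]
Q^12 = (Q^6)² = [[233,144],[144,89]]
Q^25 = (Q^12)²·Q = [[284,725],[725,302]]
Q^51 = (Q^25)²·Q = [[590,736],[736,597]]
Q^103 = (Q^51)²·Q = [[289,425],[425,607]]
F_103 mod 743 = Q^103[0][1] = 425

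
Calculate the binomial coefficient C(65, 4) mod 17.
15

Using Lucas' theorem:
Write n=65 and k=4 in base 17:
n in base 17: [3, 14]
k in base 17: [0, 4]
C(65,4) mod 17 = ∏ C(n_i, k_i) mod 17
Digit binomials (mod 17): C(3,0) = 1; C(14,4) = 1001 ≡ 15
Product: 1 × 15 = 15 ≡ 15 (mod 17)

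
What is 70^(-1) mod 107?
26

gcd(70, 107) = 1, so the inverse exists.
Extended Euclidean algorithm on (107, 70):
107 = 1 × 70 + 37  ⟹  37 = (1)·107 + (-1)·70
70 = 1 × 37 + 33  ⟹  33 = (-1)·107 + (2)·70
37 = 1 × 33 + 4  ⟹  4 = (2)·107 + (-3)·70
33 = 8 × 4 + 1  ⟹  1 = (-17)·107 + (26)·70
So (26)·70 ≡ 1 (mod 107), i.e. 70^(-1) ≡ 26 (mod 107).
Check: 70 × 26 = 1820 ≡ 1 (mod 107)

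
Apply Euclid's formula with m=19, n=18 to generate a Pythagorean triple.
(37, 684, 685)

Euclid's formula: a = m² - n², b = 2mn, c = m² + n²
m = 19, n = 18
a = 19² - 18² = 361 - 324 = 37
b = 2 × 19 × 18 = 684
c = 19² + 18² = 361 + 324 = 685
Verification: 37² + 684² = 1369 + 467856 = 469225 = 685² ✓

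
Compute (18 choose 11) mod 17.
0

Using Lucas' theorem:
Write n=18 and k=11 in base 17:
n in base 17: [1, 1]
k in base 17: [0, 11]
C(18,11) mod 17 = ∏ C(n_i, k_i) mod 17
Digit binomials (mod 17): C(1,0) = 1; C(1,11) = 0 (k_i > n_i)
Product: 1 × 0 = 0 ≡ 0 (mod 17)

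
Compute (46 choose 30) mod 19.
0

Using Lucas' theorem:
Write n=46 and k=30 in base 19:
n in base 19: [2, 8]
k in base 19: [1, 11]
C(46,30) mod 19 = ∏ C(n_i, k_i) mod 19
Digit binomials (mod 19): C(2,1) = 2; C(8,11) = 0 (k_i > n_i)
Product: 2 × 0 = 0 ≡ 0 (mod 19)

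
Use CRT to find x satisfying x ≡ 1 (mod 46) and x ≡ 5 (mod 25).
1105

Using Chinese Remainder Theorem:
M = 46 × 25 = 1150
M1 = 25, M2 = 46
y1 = 25^(-1) mod 46 = 35
y2 = 46^(-1) mod 25 = 6
x = (1×25×35 + 5×46×6) mod 1150 = 1105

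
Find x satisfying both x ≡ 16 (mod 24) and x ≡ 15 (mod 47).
1096

Using Chinese Remainder Theorem:
M = 24 × 47 = 1128
M1 = 47, M2 = 24
y1 = 47^(-1) mod 24 = 23
y2 = 24^(-1) mod 47 = 2
x = (16×47×23 + 15×24×2) mod 1128 = 1096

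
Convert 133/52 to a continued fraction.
[2; 1, 1, 3, 1, 5]

Euclidean algorithm steps:
133 = 2 × 52 + 29
52 = 1 × 29 + 23
29 = 1 × 23 + 6
23 = 3 × 6 + 5
6 = 1 × 5 + 1
5 = 5 × 1 + 0
Continued fraction: [2; 1, 1, 3, 1, 5]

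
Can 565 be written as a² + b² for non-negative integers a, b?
6² + 23² (a=6, b=23)

Factorization: 565 = 5 × 113
By Fermat: n is sum of two squares iff every prime p ≡ 3 (mod 4) appears to even power.
All primes ≡ 3 (mod 4) appear to even power.
Search a = 0, 1, 2, … for 565 - a² a perfect square: first hit at a = 6: 565 - 36 = 529 = 23².
565 = 6² + 23² = 36 + 529 ✓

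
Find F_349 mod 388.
273

Matrix identity: Q^n = [[F_(n+1), F_n], [F_n, F_(n-1)]] with Q = [[1,1],[1,0]].
n = 349 = 101011101₂. Square-and-multiply, entries mod 388:
Q^1 = [[1,1],[1,0]]
Q^2 = (Q^1)² = [[2,1],[1,1]]
Q^5 = (Q^2)²·Q = [[8,5],[5,3]]
Q^10 = (Q^5)² = [[89,55],[55,34]]
Q^21 = (Q^10)²·Q = [[251,82],[82,169]]
Q^43 = (Q^21)²·Q = [[181,273],[273,296]]
Q^87 = (Q^43)²·Q = [[55,202],[202,241]]
Q^174 = (Q^87)² = [[373,40],[40,333]]
Q^349 = (Q^174)²·Q = [[189,273],[273,304]]
F_349 mod 388 = Q^349[0][1] = 273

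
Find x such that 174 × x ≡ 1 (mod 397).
162

gcd(174, 397) = 1, so the inverse exists.
Extended Euclidean algorithm on (397, 174):
397 = 2 × 174 + 49  ⟹  49 = (1)·397 + (-2)·174
174 = 3 × 49 + 27  ⟹  27 = (-3)·397 + (7)·174
49 = 1 × 27 + 22  ⟹  22 = (4)·397 + (-9)·174
27 = 1 × 22 + 5  ⟹  5 = (-7)·397 + (16)·174
22 = 4 × 5 + 2  ⟹  2 = (32)·397 + (-73)·174
5 = 2 × 2 + 1  ⟹  1 = (-71)·397 + (162)·174
So (162)·174 ≡ 1 (mod 397), i.e. 174^(-1) ≡ 162 (mod 397).
Check: 174 × 162 = 28188 ≡ 1 (mod 397)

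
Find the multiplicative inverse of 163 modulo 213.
115

gcd(163, 213) = 1, so the inverse exists.
Extended Euclidean algorithm on (213, 163):
213 = 1 × 163 + 50  ⟹  50 = (1)·213 + (-1)·163
163 = 3 × 50 + 13  ⟹  13 = (-3)·213 + (4)·163
50 = 3 × 13 + 11  ⟹  11 = (10)·213 + (-13)·163
13 = 1 × 11 + 2  ⟹  2 = (-13)·213 + (17)·163
11 = 5 × 2 + 1  ⟹  1 = (75)·213 + (-98)·163
So (-98)·163 ≡ 1 (mod 213), i.e. 163^(-1) ≡ -98 ≡ 115 (mod 213).
Check: 163 × 115 = 18745 ≡ 1 (mod 213)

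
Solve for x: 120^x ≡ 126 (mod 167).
24

Baby-step giant-step with step n = ⌈√167⌉ = 13.
Baby steps 120^j mod 167 (j:value) for j=0..12: 0:1, 1:120, 2:38, 3:51, 4:108, 5:101, 6:96, 7:164, 8:141, 9:53, 10:14, 11:10, 12:31.
Giant-step multiplier: 120^(-13) ≡ 120^(166-13) = 120^153 ≡ 69 (mod 167).
Giant steps γ_i = 126·69^i mod 167: γ_0=126, γ_1=10 (in table at j=11).
x = i·n + j = 1·13 + 11 = 24.
Check: 120^24 ≡ 126 (mod 167).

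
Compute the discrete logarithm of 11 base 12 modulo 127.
50

Baby-step giant-step with step n = ⌈√127⌉ = 12.
Baby steps 12^j mod 127 (j:value) for j=0..11: 0:1, 1:12, 2:17, 3:77, 4:35, 5:39, 6:87, 7:28, 8:82, 9:95, 10:124, 11:91.
Giant-step multiplier: 12^(-12) ≡ 12^(126-12) = 12^114 ≡ 122 (mod 127).
Giant steps γ_i = 11·122^i mod 127: γ_0=11, γ_1=72, γ_2=21, γ_3=22, γ_4=17 (in table at j=2).
x = i·n + j = 4·12 + 2 = 50.
Check: 12^50 ≡ 11 (mod 127).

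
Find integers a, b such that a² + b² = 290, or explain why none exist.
1² + 17² (a=1, b=17)

Factorization: 290 = 2 × 5 × 29
By Fermat: n is sum of two squares iff every prime p ≡ 3 (mod 4) appears to even power.
All primes ≡ 3 (mod 4) appear to even power.
Search a = 0, 1, 2, … for 290 - a² a perfect square: first hit at a = 1: 290 - 1 = 289 = 17².
290 = 1² + 17² = 1 + 289 ✓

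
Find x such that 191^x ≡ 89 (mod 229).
95

Baby-step giant-step with step n = ⌈√229⌉ = 16.
Baby steps 191^j mod 229 (j:value) for j=0..15: 0:1, 1:191, 2:70, 3:88, 4:91, 5:206, 6:187, 7:222, 8:37, 9:197, 10:71, 11:50, 12:161, 13:65, 14:49, 15:199.
Giant-step multiplier: 191^(-16) ≡ 191^(228-16) = 191^212 ≡ 183 (mod 229).
Giant steps γ_i = 89·183^i mod 229: γ_0=89, γ_1=28, γ_2=86, γ_3=166, γ_4=150, γ_5=199 (in table at j=15).
x = i·n + j = 5·16 + 15 = 95.
Check: 191^95 ≡ 89 (mod 229).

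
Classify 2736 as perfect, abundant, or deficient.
abundant

Proper divisors of 2736: sum = 1 + 2 + 3 + 4 + 6 + 8 + 9 + 12 + ... + 456 + 684 + 912 + 1368 (29 divisors) = 5324
Since 5324 > 2736, 2736 is abundant.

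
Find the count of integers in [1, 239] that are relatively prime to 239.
238

239 = 239
φ(n) = n × ∏(1 - 1/p) for each prime p dividing n
φ(239) = 239 × (1 - 1/239) = 238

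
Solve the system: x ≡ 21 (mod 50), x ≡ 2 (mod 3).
71

Using Chinese Remainder Theorem:
M = 50 × 3 = 150
M1 = 3, M2 = 50
y1 = 3^(-1) mod 50 = 17
y2 = 50^(-1) mod 3 = 2
x = (21×3×17 + 2×50×2) mod 150 = 71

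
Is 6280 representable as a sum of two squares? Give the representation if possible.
14² + 78² (a=14, b=78)

Factorization: 6280 = 2^3 × 5 × 157
By Fermat: n is sum of two squares iff every prime p ≡ 3 (mod 4) appears to even power.
All primes ≡ 3 (mod 4) appear to even power.
Search a = 0, 1, 2, … for 6280 - a² a perfect square: first hit at a = 14: 6280 - 196 = 6084 = 78².
6280 = 14² + 78² = 196 + 6084 ✓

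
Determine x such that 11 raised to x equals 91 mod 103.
28

Baby-step giant-step with step n = ⌈√103⌉ = 11.
Baby steps 11^j mod 103 (j:value) for j=0..10: 0:1, 1:11, 2:18, 3:95, 4:15, 5:62, 6:64, 7:86, 8:19, 9:3, 10:33.
Giant-step multiplier: 11^(-11) ≡ 11^(102-11) = 11^91 ≡ 21 (mod 103).
Giant steps γ_i = 91·21^i mod 103: γ_0=91, γ_1=57, γ_2=64 (in table at j=6).
x = i·n + j = 2·11 + 6 = 28.
Check: 11^28 ≡ 91 (mod 103).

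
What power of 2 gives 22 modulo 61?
16

Baby-step giant-step with step n = ⌈√61⌉ = 8.
Baby steps 2^j mod 61 (j:value) for j=0..7: 0:1, 1:2, 2:4, 3:8, 4:16, 5:32, 6:3, 7:6.
Giant-step multiplier: 2^(-8) ≡ 2^(60-8) = 2^52 ≡ 56 (mod 61).
Giant steps γ_i = 22·56^i mod 61: γ_0=22, γ_1=12, γ_2=1 (in table at j=0).
x = i·n + j = 2·8 + 0 = 16.
Check: 2^16 ≡ 22 (mod 61).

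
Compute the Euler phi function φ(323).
288

323 = 17 × 19
φ(n) = n × ∏(1 - 1/p) for each prime p dividing n
φ(323) = 323 × (1 - 1/17) × (1 - 1/19) = 288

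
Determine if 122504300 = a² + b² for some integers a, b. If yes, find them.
Not possible

Factorization: 122504300 = 2^2 × 5^2 × 107^3
By Fermat: n is sum of two squares iff every prime p ≡ 3 (mod 4) appears to even power.
Prime(s) ≡ 3 (mod 4) with odd exponent: [(107, 3)]
Therefore 122504300 cannot be expressed as a² + b².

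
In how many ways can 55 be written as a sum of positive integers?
451276

p(n) counts ways to write n as a sum of positive integers (order ignored).
Euler's pentagonal recurrence: p(k) = p(k-1) + p(k-2) - p(k-5) - p(k-7) + p(k-12) + p(k-15) - ... (offsets j(3j∓1)/2, signs ++--, p(0)=1, p(<0)=0).
DP table for k = 0..54: p(0)=1, p(1)=1, p(2)=2, p(3)=3, p(4)=5, p(5)=7, p(6)=11, p(7)=15, p(8)=22, p(9)=30, p(10)=42, p(11)=56, p(12)=77, p(13)=101, p(14)=135, p(15)=176, p(16)=231, p(17)=297, p(18)=385, p(19)=490, p(20)=627, p(21)=792, p(22)=1002, p(23)=1255, p(24)=1575, p(25)=1958, p(26)=2436, p(27)=3010, p(28)=3718, p(29)=4565, p(30)=5604, p(31)=6842, p(32)=8349, p(33)=10143, p(34)=12310, p(35)=14883, p(36)=17977, p(37)=21637, p(38)=26015, p(39)=31185, p(40)=37338, p(41)=44583, p(42)=53174, p(43)=63261, p(44)=75175, p(45)=89134, p(46)=105558, p(47)=124754, p(48)=147273, p(49)=173525, p(50)=204226, p(51)=239943, p(52)=281589, p(53)=329931, p(54)=386155.
Final step: p(55) = p(54) + p(53) - p(50) - p(48) + p(43) + p(40) - p(33) - p(29) + p(20) + p(15) - p(4)
= 386155 + 329931 - 204226 - 147273 + 63261 + 37338 - 10143 - 4565 + 627 + 176 - 5
= 451276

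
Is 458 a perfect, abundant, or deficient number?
deficient

Proper divisors of 458: sum = 1 + 2 + 229 = 232
Since 232 < 458, 458 is deficient.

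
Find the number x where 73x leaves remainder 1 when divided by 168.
145

gcd(73, 168) = 1, so the inverse exists.
Extended Euclidean algorithm on (168, 73):
168 = 2 × 73 + 22  ⟹  22 = (1)·168 + (-2)·73
73 = 3 × 22 + 7  ⟹  7 = (-3)·168 + (7)·73
22 = 3 × 7 + 1  ⟹  1 = (10)·168 + (-23)·73
So (-23)·73 ≡ 1 (mod 168), i.e. 73^(-1) ≡ -23 ≡ 145 (mod 168).
Check: 73 × 145 = 10585 ≡ 1 (mod 168)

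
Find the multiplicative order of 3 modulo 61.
10

61 is prime, so ord(3) divides φ(61) = 60.
Divisors of 60: 1, 2, 3, 4, 5, 6, 10, 12, 15, 20, 30, 60.
Repeated squaring: 3^1 ≡ 3, 3^2 ≡ 9, 3^4 ≡ 20, 3^8 ≡ 34, 3^16 ≡ 58, 3^32 ≡ 9 (mod 61).
Test 3^d mod 61 for each divisor d in increasing order:
3^1 ≡ 3
3^2 ≡ 9
3^3 = 3^2·3^1 ≡ 27
3^4 ≡ 20
3^5 = 3^4·3^1 ≡ 60
3^6 = 3^4·3^2 ≡ 58
3^10 = 3^8·3^2 ≡ 1  ← first divisor giving 1
The order is 10.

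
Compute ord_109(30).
108

109 is prime, so ord(30) divides φ(109) = 108.
Divisors of 108: 1, 2, 3, 4, 6, 9, 12, 18, 27, 36, 54, 108.
Repeated squaring: 30^1 ≡ 30, 30^2 ≡ 28, 30^4 ≡ 21, 30^8 ≡ 5, 30^16 ≡ 25, 30^32 ≡ 80, 30^64 ≡ 78 (mod 109).
Test 30^d mod 109 for each divisor d in increasing order:
30^1 ≡ 30
30^2 ≡ 28
30^3 = 30^2·30^1 ≡ 77
30^4 ≡ 21
30^6 = 30^4·30^2 ≡ 43
30^9 = 30^8·30^1 ≡ 41
30^12 = 30^8·30^4 ≡ 105
30^18 = 30^16·30^2 ≡ 46
30^27 = 30^16·30^8·30^2·30^1 ≡ 33
30^36 = 30^32·30^4 ≡ 45
30^54 = 30^32·30^16·30^4·30^2 ≡ 108
30^108 = 30^64·30^32·30^8·30^4 ≡ 1  ← first divisor giving 1
The order is 108.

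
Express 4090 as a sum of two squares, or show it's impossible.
11² + 63² (a=11, b=63)

Factorization: 4090 = 2 × 5 × 409
By Fermat: n is sum of two squares iff every prime p ≡ 3 (mod 4) appears to even power.
All primes ≡ 3 (mod 4) appear to even power.
Search a = 0, 1, 2, … for 4090 - a² a perfect square: first hit at a = 11: 4090 - 121 = 3969 = 63².
4090 = 11² + 63² = 121 + 3969 ✓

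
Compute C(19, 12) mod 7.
2

Using Lucas' theorem:
Write n=19 and k=12 in base 7:
n in base 7: [2, 5]
k in base 7: [1, 5]
C(19,12) mod 7 = ∏ C(n_i, k_i) mod 7
Digit binomials (mod 7): C(2,1) = 2; C(5,5) = 1
Product: 2 × 1 = 2 ≡ 2 (mod 7)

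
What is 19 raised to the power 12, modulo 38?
19

Repeated squaring. Binary of 12 = 1100.
19^1 ≡ 19 (mod 38); 19^2 ≡ 19 (mod 38); 19^4 ≡ 19 (mod 38); 19^8 ≡ 19 (mod 38)
19^12 = 19^4 × 19^8 ≡ 19 (mod 38)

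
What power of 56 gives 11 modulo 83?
32

Baby-step giant-step with step n = ⌈√83⌉ = 10.
Baby steps 56^j mod 83 (j:value) for j=0..9: 0:1, 1:56, 2:65, 3:71, 4:75, 5:50, 6:61, 7:13, 8:64, 9:15.
Giant-step multiplier: 56^(-10) ≡ 56^(82-10) = 56^72 ≡ 25 (mod 83).
Giant steps γ_i = 11·25^i mod 83: γ_0=11, γ_1=26, γ_2=69, γ_3=65 (in table at j=2).
x = i·n + j = 3·10 + 2 = 32.
Check: 56^32 ≡ 11 (mod 83).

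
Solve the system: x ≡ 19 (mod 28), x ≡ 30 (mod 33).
327

Using Chinese Remainder Theorem:
M = 28 × 33 = 924
M1 = 33, M2 = 28
y1 = 33^(-1) mod 28 = 17
y2 = 28^(-1) mod 33 = 13
x = (19×33×17 + 30×28×13) mod 924 = 327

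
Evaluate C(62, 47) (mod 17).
0

Using Lucas' theorem:
Write n=62 and k=47 in base 17:
n in base 17: [3, 11]
k in base 17: [2, 13]
C(62,47) mod 17 = ∏ C(n_i, k_i) mod 17
Digit binomials (mod 17): C(3,2) = 3; C(11,13) = 0 (k_i > n_i)
Product: 3 × 0 = 0 ≡ 0 (mod 17)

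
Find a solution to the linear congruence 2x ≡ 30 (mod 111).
x ≡ 15 (mod 111)

gcd(2, 111) = 1, which divides 30, so solutions exist.
Find 2^(-1) mod 111 by the extended Euclidean algorithm:
111 = 55 × 2 + 1  ⟹  1 = (1)·111 + (-55)·2
So (-55)·2 ≡ 1 (mod 111), i.e. 2^(-1) ≡ -55 ≡ 56 (mod 111).
x ≡ 56 × 30 = 1680 ≡ 15 (mod 111).
Check: 2 × 15 = 30 ≡ 30 (mod 111).
Unique solution: x ≡ 15 (mod 111)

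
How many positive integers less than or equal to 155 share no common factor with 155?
120

155 = 5 × 31
φ(n) = n × ∏(1 - 1/p) for each prime p dividing n
φ(155) = 155 × (1 - 1/5) × (1 - 1/31) = 120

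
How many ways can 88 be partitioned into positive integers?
44108109

p(n) counts ways to write n as a sum of positive integers (order ignored).
Euler's pentagonal recurrence: p(k) = p(k-1) + p(k-2) - p(k-5) - p(k-7) + p(k-12) + p(k-15) - ... (offsets j(3j∓1)/2, signs ++--, p(0)=1, p(<0)=0).
DP table for k = 0..87: p(0)=1, p(1)=1, p(2)=2, p(3)=3, p(4)=5, p(5)=7, p(6)=11, p(7)=15, p(8)=22, p(9)=30, p(10)=42, p(11)=56, p(12)=77, p(13)=101, p(14)=135, p(15)=176, p(16)=231, p(17)=297, p(18)=385, p(19)=490, p(20)=627, p(21)=792, p(22)=1002, p(23)=1255, p(24)=1575, p(25)=1958, p(26)=2436, p(27)=3010, p(28)=3718, p(29)=4565, p(30)=5604, p(31)=6842, p(32)=8349, p(33)=10143, p(34)=12310, p(35)=14883, p(36)=17977, p(37)=21637, p(38)=26015, p(39)=31185, p(40)=37338, p(41)=44583, p(42)=53174, p(43)=63261, p(44)=75175, p(45)=89134, p(46)=105558, p(47)=124754, p(48)=147273, p(49)=173525, p(50)=204226, p(51)=239943, p(52)=281589, p(53)=329931, p(54)=386155, p(55)=451276, p(56)=526823, p(57)=614154, p(58)=715220, p(59)=831820, p(60)=966467, p(61)=1121505, p(62)=1300156, p(63)=1505499, p(64)=1741630, p(65)=2012558, p(66)=2323520, p(67)=2679689, p(68)=3087735, p(69)=3554345, p(70)=4087968, p(71)=4697205, p(72)=5392783, p(73)=6185689, p(74)=7089500, p(75)=8118264, p(76)=9289091, p(77)=10619863, p(78)=12132164, p(79)=13848650, p(80)=15796476, p(81)=18004327, p(82)=20506255, p(83)=23338469, p(84)=26543660, p(85)=30167357, p(86)=34262962, p(87)=38887673.
Final step: p(88) = p(87) + p(86) - p(83) - p(81) + p(76) + p(73) - p(66) - p(62) + p(53) + p(48) - p(37) - p(31) + p(18) + p(11)
= 38887673 + 34262962 - 23338469 - 18004327 + 9289091 + 6185689 - 2323520 - 1300156 + 329931 + 147273 - 21637 - 6842 + 385 + 56
= 44108109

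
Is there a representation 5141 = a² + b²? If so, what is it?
10² + 71² (a=10, b=71)

Factorization: 5141 = 53 × 97
By Fermat: n is sum of two squares iff every prime p ≡ 3 (mod 4) appears to even power.
All primes ≡ 3 (mod 4) appear to even power.
Search a = 0, 1, 2, … for 5141 - a² a perfect square: first hit at a = 10: 5141 - 100 = 5041 = 71².
5141 = 10² + 71² = 100 + 5041 ✓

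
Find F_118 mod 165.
164

Matrix identity: Q^n = [[F_(n+1), F_n], [F_n, F_(n-1)]] with Q = [[1,1],[1,0]].
n = 118 = 1110110₂. Square-and-multiply, entries mod 165:
Q^1 = [[1,1],[1,0]]
Q^3 = (Q^1)²·Q = [[3,2],[2,1]]
Q^7 = (Q^3)²·Q = [[21,13],[13,8]]
Q^14 = (Q^7)² = [[115,47],[47,68]]
Q^29 = (Q^14)²·Q = [[110,89],[89,21]]
Q^59 = (Q^29)²·Q = [[0,56],[56,109]]
Q^118 = (Q^59)² = [[1,164],[164,2]]
F_118 mod 165 = Q^118[0][1] = 164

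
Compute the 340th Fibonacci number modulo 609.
3

Matrix identity: Q^n = [[F_(n+1), F_n], [F_n, F_(n-1)]] with Q = [[1,1],[1,0]].
n = 340 = 101010100₂. Square-and-multiply, entries mod 609:
Q^1 = [[1,1],[1,0]]
Q^2 = (Q^1)² = [[2,1],[1,1]]
Q^5 = (Q^2)²·Q = [[8,5],[5,3]]
Q^10 = (Q^5)² = [[89,55],[55,34]]
Q^21 = (Q^10)²·Q = [[50,593],[593,66]]
Q^42 = (Q^21)² = [[320,580],[580,349]]
Q^85 = (Q^42)²·Q = [[407,320],[320,87]]
Q^170 = (Q^85)² = [[89,349],[349,349]]
Q^340 = (Q^170)² = [[5,3],[3,2]]
F_340 mod 609 = Q^340[0][1] = 3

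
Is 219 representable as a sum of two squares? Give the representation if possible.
Not possible

Factorization: 219 = 3 × 73
By Fermat: n is sum of two squares iff every prime p ≡ 3 (mod 4) appears to even power.
Prime(s) ≡ 3 (mod 4) with odd exponent: [(3, 1)]
Therefore 219 cannot be expressed as a² + b².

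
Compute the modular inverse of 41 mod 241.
194

gcd(41, 241) = 1, so the inverse exists.
Extended Euclidean algorithm on (241, 41):
241 = 5 × 41 + 36  ⟹  36 = (1)·241 + (-5)·41
41 = 1 × 36 + 5  ⟹  5 = (-1)·241 + (6)·41
36 = 7 × 5 + 1  ⟹  1 = (8)·241 + (-47)·41
So (-47)·41 ≡ 1 (mod 241), i.e. 41^(-1) ≡ -47 ≡ 194 (mod 241).
Check: 41 × 194 = 7954 ≡ 1 (mod 241)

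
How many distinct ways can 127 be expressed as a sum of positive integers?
3913864295

p(n) counts ways to write n as a sum of positive integers (order ignored).
Euler's pentagonal recurrence: p(k) = p(k-1) + p(k-2) - p(k-5) - p(k-7) + p(k-12) + p(k-15) - ... (offsets j(3j∓1)/2, signs ++--, p(0)=1, p(<0)=0).
DP table for k = 0..126: p(0)=1, p(1)=1, p(2)=2, p(3)=3, p(4)=5, p(5)=7, p(6)=11, p(7)=15, p(8)=22, p(9)=30, p(10)=42, p(11)=56, p(12)=77, p(13)=101, p(14)=135, p(15)=176, p(16)=231, p(17)=297, p(18)=385, p(19)=490, p(20)=627, p(21)=792, p(22)=1002, p(23)=1255, p(24)=1575, p(25)=1958, p(26)=2436, p(27)=3010, p(28)=3718, p(29)=4565, p(30)=5604, p(31)=6842, p(32)=8349, p(33)=10143, p(34)=12310, p(35)=14883, p(36)=17977, p(37)=21637, p(38)=26015, p(39)=31185, p(40)=37338, p(41)=44583, p(42)=53174, p(43)=63261, p(44)=75175, p(45)=89134, p(46)=105558, p(47)=124754, p(48)=147273, p(49)=173525, p(50)=204226, p(51)=239943, p(52)=281589, p(53)=329931, p(54)=386155, p(55)=451276, p(56)=526823, p(57)=614154, p(58)=715220, p(59)=831820, p(60)=966467, p(61)=1121505, p(62)=1300156, p(63)=1505499, p(64)=1741630, p(65)=2012558, p(66)=2323520, p(67)=2679689, p(68)=3087735, p(69)=3554345, p(70)=4087968, p(71)=4697205, p(72)=5392783, p(73)=6185689, p(74)=7089500, p(75)=8118264, p(76)=9289091, p(77)=10619863, p(78)=12132164, p(79)=13848650, p(80)=15796476, p(81)=18004327, p(82)=20506255, p(83)=23338469, p(84)=26543660, p(85)=30167357, p(86)=34262962, p(87)=38887673, p(88)=44108109, p(89)=49995925, p(90)=56634173, p(91)=64112359, p(92)=72533807, p(93)=82010177, p(94)=92669720, p(95)=104651419, p(96)=118114304, p(97)=133230930, p(98)=150198136, p(99)=169229875, p(100)=190569292, p(101)=214481126, p(102)=241265379, p(103)=271248950, p(104)=304801365, p(105)=342325709, p(106)=384276336, p(107)=431149389, p(108)=483502844, p(109)=541946240, p(110)=607163746, p(111)=679903203, p(112)=761002156, p(113)=851376628, p(114)=952050665, p(115)=1064144451, p(116)=1188908248, p(117)=1327710076, p(118)=1482074143, p(119)=1653668665, p(120)=1844349560, p(121)=2056148051, p(122)=2291320912, p(123)=2552338241, p(124)=2841940500, p(125)=3163127352, p(126)=3519222692.
Final step: p(127) = p(126) + p(125) - p(122) - p(120) + p(115) + p(112) - p(105) - p(101) + p(92) + p(87) - p(76) - p(70) + p(57) + p(50) - p(35) - p(27) + p(10) + p(1)
= 3519222692 + 3163127352 - 2291320912 - 1844349560 + 1064144451 + 761002156 - 342325709 - 214481126 + 72533807 + 38887673 - 9289091 - 4087968 + 614154 + 204226 - 14883 - 3010 + 42 + 1
= 3913864295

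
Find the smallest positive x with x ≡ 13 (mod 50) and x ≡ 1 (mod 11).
463

Using Chinese Remainder Theorem:
M = 50 × 11 = 550
M1 = 11, M2 = 50
y1 = 11^(-1) mod 50 = 41
y2 = 50^(-1) mod 11 = 2
x = (13×11×41 + 1×50×2) mod 550 = 463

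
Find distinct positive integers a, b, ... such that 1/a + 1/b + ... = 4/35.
1/9 + 1/315

Greedy algorithm:
4/35: ceiling(35/4) = 9, use 1/9
1/315: ceiling(315/1) = 315, use 1/315
Result: 4/35 = 1/9 + 1/315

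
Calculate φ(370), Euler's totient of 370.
144

370 = 2 × 5 × 37
φ(n) = n × ∏(1 - 1/p) for each prime p dividing n
φ(370) = 370 × (1 - 1/2) × (1 - 1/5) × (1 - 1/37) = 144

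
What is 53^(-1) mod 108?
53

gcd(53, 108) = 1, so the inverse exists.
Extended Euclidean algorithm on (108, 53):
108 = 2 × 53 + 2  ⟹  2 = (1)·108 + (-2)·53
53 = 26 × 2 + 1  ⟹  1 = (-26)·108 + (53)·53
So (53)·53 ≡ 1 (mod 108), i.e. 53^(-1) ≡ 53 (mod 108).
Check: 53 × 53 = 2809 ≡ 1 (mod 108)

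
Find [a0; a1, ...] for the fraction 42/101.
[0; 2, 2, 2, 8]

Euclidean algorithm steps:
42 = 0 × 101 + 42
101 = 2 × 42 + 17
42 = 2 × 17 + 8
17 = 2 × 8 + 1
8 = 8 × 1 + 0
Continued fraction: [0; 2, 2, 2, 8]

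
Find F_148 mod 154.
87

Matrix identity: Q^n = [[F_(n+1), F_n], [F_n, F_(n-1)]] with Q = [[1,1],[1,0]].
n = 148 = 10010100₂. Square-and-multiply, entries mod 154:
Q^1 = [[1,1],[1,0]]
Q^2 = (Q^1)² = [[2,1],[1,1]]
Q^4 = (Q^2)² = [[5,3],[3,2]]
Q^9 = (Q^4)²·Q = [[55,34],[34,21]]
Q^18 = (Q^9)² = [[23,120],[120,57]]
Q^37 = (Q^18)²·Q = [[43,145],[145,52]]
Q^74 = (Q^37)² = [[82,69],[69,13]]
Q^148 = (Q^74)² = [[89,87],[87,2]]
F_148 mod 154 = Q^148[0][1] = 87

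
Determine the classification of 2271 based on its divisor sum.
deficient

Proper divisors of 2271: sum = 1 + 3 + 757 = 761
Since 761 < 2271, 2271 is deficient.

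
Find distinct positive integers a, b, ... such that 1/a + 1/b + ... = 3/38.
1/13 + 1/494

Greedy algorithm:
3/38: ceiling(38/3) = 13, use 1/13
1/494: ceiling(494/1) = 494, use 1/494
Result: 3/38 = 1/13 + 1/494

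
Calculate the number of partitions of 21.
792

p(n) counts ways to write n as a sum of positive integers (order ignored).
Euler's pentagonal recurrence: p(k) = p(k-1) + p(k-2) - p(k-5) - p(k-7) + p(k-12) + p(k-15) - ... (offsets j(3j∓1)/2, signs ++--, p(0)=1, p(<0)=0).
DP table for k = 0..20: p(0)=1, p(1)=1, p(2)=2, p(3)=3, p(4)=5, p(5)=7, p(6)=11, p(7)=15, p(8)=22, p(9)=30, p(10)=42, p(11)=56, p(12)=77, p(13)=101, p(14)=135, p(15)=176, p(16)=231, p(17)=297, p(18)=385, p(19)=490, p(20)=627.
Final step: p(21) = p(20) + p(19) - p(16) - p(14) + p(9) + p(6)
= 627 + 490 - 231 - 135 + 30 + 11
= 792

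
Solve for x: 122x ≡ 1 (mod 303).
77

gcd(122, 303) = 1, so the inverse exists.
Extended Euclidean algorithm on (303, 122):
303 = 2 × 122 + 59  ⟹  59 = (1)·303 + (-2)·122
122 = 2 × 59 + 4  ⟹  4 = (-2)·303 + (5)·122
59 = 14 × 4 + 3  ⟹  3 = (29)·303 + (-72)·122
4 = 1 × 3 + 1  ⟹  1 = (-31)·303 + (77)·122
So (77)·122 ≡ 1 (mod 303), i.e. 122^(-1) ≡ 77 (mod 303).
Check: 122 × 77 = 9394 ≡ 1 (mod 303)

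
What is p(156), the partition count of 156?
73232243759

p(n) counts ways to write n as a sum of positive integers (order ignored).
Euler's pentagonal recurrence: p(k) = p(k-1) + p(k-2) - p(k-5) - p(k-7) + p(k-12) + p(k-15) - ... (offsets j(3j∓1)/2, signs ++--, p(0)=1, p(<0)=0).
DP table for k = 0..155: p(0)=1, p(1)=1, p(2)=2, p(3)=3, p(4)=5, p(5)=7, p(6)=11, p(7)=15, p(8)=22, p(9)=30, p(10)=42, p(11)=56, p(12)=77, p(13)=101, p(14)=135, p(15)=176, p(16)=231, p(17)=297, p(18)=385, p(19)=490, p(20)=627, p(21)=792, p(22)=1002, p(23)=1255, p(24)=1575, p(25)=1958, p(26)=2436, p(27)=3010, p(28)=3718, p(29)=4565, p(30)=5604, p(31)=6842, p(32)=8349, p(33)=10143, p(34)=12310, p(35)=14883, p(36)=17977, p(37)=21637, p(38)=26015, p(39)=31185, p(40)=37338, p(41)=44583, p(42)=53174, p(43)=63261, p(44)=75175, p(45)=89134, p(46)=105558, p(47)=124754, p(48)=147273, p(49)=173525, p(50)=204226, p(51)=239943, p(52)=281589, p(53)=329931, p(54)=386155, p(55)=451276, p(56)=526823, p(57)=614154, p(58)=715220, p(59)=831820, p(60)=966467, p(61)=1121505, p(62)=1300156, p(63)=1505499, p(64)=1741630, p(65)=2012558, p(66)=2323520, p(67)=2679689, p(68)=3087735, p(69)=3554345, p(70)=4087968, p(71)=4697205, p(72)=5392783, p(73)=6185689, p(74)=7089500, p(75)=8118264, p(76)=9289091, p(77)=10619863, p(78)=12132164, p(79)=13848650, p(80)=15796476, p(81)=18004327, p(82)=20506255, p(83)=23338469, p(84)=26543660, p(85)=30167357, p(86)=34262962, p(87)=38887673, p(88)=44108109, p(89)=49995925, p(90)=56634173, p(91)=64112359, p(92)=72533807, p(93)=82010177, p(94)=92669720, p(95)=104651419, p(96)=118114304, p(97)=133230930, p(98)=150198136, p(99)=169229875, p(100)=190569292, p(101)=214481126, p(102)=241265379, p(103)=271248950, p(104)=304801365, p(105)=342325709, p(106)=384276336, p(107)=431149389, p(108)=483502844, p(109)=541946240, p(110)=607163746, p(111)=679903203, p(112)=761002156, p(113)=851376628, p(114)=952050665, p(115)=1064144451, p(116)=1188908248, p(117)=1327710076, p(118)=1482074143, p(119)=1653668665, p(120)=1844349560, p(121)=2056148051, p(122)=2291320912, p(123)=2552338241, p(124)=2841940500, p(125)=3163127352, p(126)=3519222692, p(127)=3913864295, p(128)=4351078600, p(129)=4835271870, p(130)=5371315400, p(131)=5964539504, p(132)=6620830889, p(133)=7346629512, p(134)=8149040695, p(135)=9035836076, p(136)=10015581680, p(137)=11097645016, p(138)=12292341831, p(139)=13610949895, p(140)=15065878135, p(141)=16670689208, p(142)=18440293320, p(143)=20390982757, p(144)=22540654445, p(145)=24908858009, p(146)=27517052599, p(147)=30388671978, p(148)=33549419497, p(149)=37027355200, p(150)=40853235313, p(151)=45060624582, p(152)=49686288421, p(153)=54770336324, p(154)=60356673280, p(155)=66493182097.
Final step: p(156) = p(155) + p(154) - p(151) - p(149) + p(144) + p(141) - p(134) - p(130) + p(121) + p(116) - p(105) - p(99) + p(86) + p(79) - p(64) - p(56) + p(39) + p(30) - p(11) - p(1)
= 66493182097 + 60356673280 - 45060624582 - 37027355200 + 22540654445 + 16670689208 - 8149040695 - 5371315400 + 2056148051 + 1188908248 - 342325709 - 169229875 + 34262962 + 13848650 - 1741630 - 526823 + 31185 + 5604 - 56 - 1
= 73232243759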